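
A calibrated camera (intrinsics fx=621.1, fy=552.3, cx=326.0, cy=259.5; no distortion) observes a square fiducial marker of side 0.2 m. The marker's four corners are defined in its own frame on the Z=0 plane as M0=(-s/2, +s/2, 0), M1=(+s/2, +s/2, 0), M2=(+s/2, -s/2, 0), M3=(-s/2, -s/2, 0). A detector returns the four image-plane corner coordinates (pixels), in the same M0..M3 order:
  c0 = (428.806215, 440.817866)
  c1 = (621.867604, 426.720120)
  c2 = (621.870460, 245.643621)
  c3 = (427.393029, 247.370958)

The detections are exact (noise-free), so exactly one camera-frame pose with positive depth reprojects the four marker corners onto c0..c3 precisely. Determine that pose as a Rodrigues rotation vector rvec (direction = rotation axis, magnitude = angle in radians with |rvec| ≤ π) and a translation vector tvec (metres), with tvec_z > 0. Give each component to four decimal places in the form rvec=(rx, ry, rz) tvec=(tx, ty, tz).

rvec=(0.0198, -0.1967, -0.0119) tvec=(0.1916, 0.0861, 0.5886)

Intrinsics K: fx=621.1, fy=552.3, cx=326.0, cy=259.5
Marker side s = 0.2 m; corners in marker frame (Z=0):
  M0 = (-0.1000, +0.1000, 0)
  M1 = (+0.1000, +0.1000, 0)
  M2 = (+0.1000, -0.1000, 0)
  M3 = (-0.1000, -0.1000, 0)
Detected image corners:
  c0 = (428.806215, 440.817866) px
  c1 = (621.867604, 426.720120) px
  c2 = (621.870460, 245.643621) px
  c3 = (427.393029, 247.370958) px
Planar DLT: solve 8×8 A·h = b for H (H[2,2]=1):
  H  [+1143.01923 +21.95707 +528.20011]
  H  [+73.18255 +947.30015 +340.33769]
  H  [+0.33179 +0.03533 +1.00000]
B = K⁻¹H; ‖b₁‖=1.699041, ‖b₂‖=1.699041; λ = 2/(‖b₁‖+‖b₂‖) = 0.588567, sign → tz>0 ⇒ λ=+0.588567
r₁ = λ·B[:,0] = (+0.98065,-0.01377,+0.19528); r₂ = λ·B[:,1] = (+0.00989,+0.99973,+0.02080)
r₃ = r₁×r₂ = (-0.19552,-0.01846,+0.98053); SVD([r₁ r₂ r₃]) → R = UVᵀ:
  R  [+0.98065 +0.00989 -0.19552]
  R  [-0.01377 +0.99973 -0.01846]
  R  [+0.19528 +0.02080 +0.98053]
t = (+0.19161, +0.08615, +0.58857) m
tr R = 2.960912; θ = arccos((tr R − 1)/2) = 0.198029 rad = 11.346°
axis k = ((R−Rᵀ)₃₂, (R−Rᵀ)₁₃, (R−Rᵀ)₂₁) / (2 sinθ) = (+0.099768, -0.993193, -0.060124)
rvec = θ·k = (+0.019757, -0.196681, -0.011906)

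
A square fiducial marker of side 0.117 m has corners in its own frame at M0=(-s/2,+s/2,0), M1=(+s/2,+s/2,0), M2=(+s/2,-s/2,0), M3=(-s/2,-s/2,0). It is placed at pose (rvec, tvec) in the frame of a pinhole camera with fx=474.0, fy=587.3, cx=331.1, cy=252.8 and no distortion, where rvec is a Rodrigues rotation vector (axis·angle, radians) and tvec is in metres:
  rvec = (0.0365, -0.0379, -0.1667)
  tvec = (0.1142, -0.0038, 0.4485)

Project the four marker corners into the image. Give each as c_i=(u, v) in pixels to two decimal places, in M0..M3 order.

Intrinsics K: fx=474.0, fy=587.3, cx=331.1, cy=252.8
Marker side s = 0.117 m; corners in marker frame (Z=0):
  M0 = (-0.0585, +0.0585, 0)
  M1 = (+0.0585, +0.0585, 0)
  M2 = (+0.0585, -0.0585, 0)
  M3 = (-0.0585, -0.0585, 0)
rvec = (0.0365, -0.0379, -0.1667), |rvec| = θ = 0.17481 rad = 10.016°
Rodrigues: sinθ=0.17392, 1−cosθ=0.01524; R = I + sinθ·[k]× + (1−cosθ)·[k]×²:
    [+0.98542 +0.16516 -0.04074]
    [-0.16654 +0.98548 -0.03316]
    [+0.03467 +0.03947 +0.99862]
t = (0.1142, -0.0038, 0.4485) m
M0: Pc = R·M0+t = (+0.06621, +0.06359, +0.44878); u = 474.0·(+0.06621)/0.44878 + 331.1 = 401.0357, v = 587.3·(+0.06359)/0.44878 + 252.8 = 336.0216
M1: Pc = R·M1+t = (+0.18151, +0.04411, +0.45284); u = 474.0·(+0.18151)/0.45284 + 331.1 = 521.0920, v = 587.3·(+0.04411)/0.45284 + 252.8 = 310.0047
M2: Pc = R·M2+t = (+0.16219, -0.07119, +0.44822); u = 474.0·(+0.16219)/0.44822 + 331.1 = 502.6138, v = 587.3·(-0.07119)/0.44822 + 252.8 = 159.5160
M3: Pc = R·M3+t = (+0.04689, -0.05171, +0.44416); u = 474.0·(+0.04689)/0.44416 + 331.1 = 381.1406, v = 587.3·(-0.05171)/0.44416 + 252.8 = 184.4289

c0=(401.04, 336.02) c1=(521.09, 310.00) c2=(502.61, 159.52) c3=(381.14, 184.43)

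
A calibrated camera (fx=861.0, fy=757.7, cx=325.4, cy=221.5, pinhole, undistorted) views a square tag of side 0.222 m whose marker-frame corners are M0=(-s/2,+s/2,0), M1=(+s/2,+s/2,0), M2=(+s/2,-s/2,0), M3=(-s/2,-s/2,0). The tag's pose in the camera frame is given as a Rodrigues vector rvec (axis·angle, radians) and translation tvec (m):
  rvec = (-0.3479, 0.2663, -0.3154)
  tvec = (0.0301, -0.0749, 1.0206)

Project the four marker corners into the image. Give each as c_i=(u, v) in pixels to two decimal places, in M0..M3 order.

c0=(288.13, 268.79) c1=(469.50, 210.26) c2=(411.16, 66.78) c3=(245.99, 126.73)

Intrinsics K: fx=861.0, fy=757.7, cx=325.4, cy=221.5
Marker side s = 0.222 m; corners in marker frame (Z=0):
  M0 = (-0.1110, +0.1110, 0)
  M1 = (+0.1110, +0.1110, 0)
  M2 = (+0.1110, -0.1110, 0)
  M3 = (-0.1110, -0.1110, 0)
rvec = (-0.3479, 0.2663, -0.3154), |rvec| = θ = 0.53984 rad = 30.931°
Rodrigues: sinθ=0.51400, 1−cosθ=0.14221; R = I + sinθ·[k]× + (1−cosθ)·[k]×²:
    [+0.91685 +0.25509 +0.30710]
    [-0.34551 +0.89240 +0.29026]
    [-0.20001 -0.37223 +0.90633]
t = (0.0301, -0.0749, 1.0206) m
M0: Pc = R·M0+t = (-0.04336, +0.06251, +1.00148); u = 861.0·(-0.04336)/1.00148 + 325.4 = 288.1264, v = 757.7·(+0.06251)/1.00148 + 221.5 = 268.7919
M1: Pc = R·M1+t = (+0.16019, -0.01420, +0.95708); u = 861.0·(+0.16019)/0.95708 + 325.4 = 469.5050, v = 757.7·(-0.01420)/0.95708 + 221.5 = 210.2615
M2: Pc = R·M2+t = (+0.10356, -0.21231, +1.03972); u = 861.0·(+0.10356)/1.03972 + 325.4 = 411.1552, v = 757.7·(-0.21231)/1.03972 + 221.5 = 66.7795
M3: Pc = R·M3+t = (-0.09999, -0.13560, +1.08412); u = 861.0·(-0.09999)/1.08412 + 325.4 = 245.9918, v = 757.7·(-0.13560)/1.08412 + 221.5 = 126.7250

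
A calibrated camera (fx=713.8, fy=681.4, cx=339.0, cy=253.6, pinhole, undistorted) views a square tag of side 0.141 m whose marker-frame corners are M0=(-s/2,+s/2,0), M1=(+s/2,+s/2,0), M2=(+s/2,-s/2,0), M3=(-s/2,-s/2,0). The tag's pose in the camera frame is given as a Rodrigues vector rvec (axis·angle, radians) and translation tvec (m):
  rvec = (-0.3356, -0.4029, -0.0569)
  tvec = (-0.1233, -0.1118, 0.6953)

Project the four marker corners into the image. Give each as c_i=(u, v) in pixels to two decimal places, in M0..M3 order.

Intrinsics K: fx=713.8, fy=681.4, cx=339.0, cy=253.6
Marker side s = 0.141 m; corners in marker frame (Z=0):
  M0 = (-0.0705, +0.0705, 0)
  M1 = (+0.0705, +0.0705, 0)
  M2 = (+0.0705, -0.0705, 0)
  M3 = (-0.0705, -0.0705, 0)
rvec = (-0.3356, -0.4029, -0.0569), |rvec| = θ = 0.52744 rad = 30.220°
Rodrigues: sinθ=0.50332, 1−cosθ=0.13590; R = I + sinθ·[k]× + (1−cosθ)·[k]×²:
    [+0.91912 +0.12035 -0.37515]
    [+0.01176 +0.94340 +0.33145]
    [+0.39381 -0.30906 +0.86568]
t = (-0.1233, -0.1118, 0.6953) m
M0: Pc = R·M0+t = (-0.17961, -0.04612, +0.64575); u = 713.8·(-0.17961)/0.64575 + 339.0 = 140.4586, v = 681.4·(-0.04612)/0.64575 + 253.6 = 204.9346
M1: Pc = R·M1+t = (-0.05002, -0.04446, +0.70127); u = 713.8·(-0.05002)/0.70127 + 339.0 = 288.0893, v = 681.4·(-0.04446)/0.70127 + 253.6 = 210.3984
M2: Pc = R·M2+t = (-0.06699, -0.17748, +0.74485); u = 713.8·(-0.06699)/0.74485 + 339.0 = 274.8056, v = 681.4·(-0.17748)/0.74485 + 253.6 = 91.2383
M3: Pc = R·M3+t = (-0.19658, -0.17914, +0.68933); u = 713.8·(-0.19658)/0.68933 + 339.0 = 135.4375, v = 681.4·(-0.17914)/0.68933 + 253.6 = 76.5212

c0=(140.46, 204.93) c1=(288.09, 210.40) c2=(274.81, 91.24) c3=(135.44, 76.52)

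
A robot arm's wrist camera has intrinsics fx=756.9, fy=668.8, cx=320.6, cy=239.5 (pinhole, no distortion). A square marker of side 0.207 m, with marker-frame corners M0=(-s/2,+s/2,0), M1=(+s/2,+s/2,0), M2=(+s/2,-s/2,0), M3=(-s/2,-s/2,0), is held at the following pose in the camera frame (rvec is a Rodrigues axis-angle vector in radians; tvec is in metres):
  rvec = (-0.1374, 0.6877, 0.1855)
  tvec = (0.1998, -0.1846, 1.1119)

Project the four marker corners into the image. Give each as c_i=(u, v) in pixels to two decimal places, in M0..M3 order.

c0=(384.68, 184.34) c1=(507.07, 193.88) c2=(536.70, 66.25) c3=(412.37, 71.11)

Intrinsics K: fx=756.9, fy=668.8, cx=320.6, cy=239.5
Marker side s = 0.207 m; corners in marker frame (Z=0):
  M0 = (-0.1035, +0.1035, 0)
  M1 = (+0.1035, +0.1035, 0)
  M2 = (+0.1035, -0.1035, 0)
  M3 = (-0.1035, -0.1035, 0)
rvec = (-0.1374, 0.6877, 0.1855), |rvec| = θ = 0.72541 rad = 41.563°
Rodrigues: sinθ=0.66344, 1−cosθ=0.25177; R = I + sinθ·[k]× + (1−cosθ)·[k]×²:
    [+0.75726 -0.21486 +0.61676]
    [+0.12444 +0.97450 +0.18670]
    [-0.64115 -0.06463 +0.76469]
t = (0.1998, -0.1846, 1.1119) m
M0: Pc = R·M0+t = (+0.09919, -0.09662, +1.17157); u = 756.9·(+0.09919)/1.17157 + 320.6 = 384.6793, v = 668.8·(-0.09662)/1.17157 + 239.5 = 184.3443
M1: Pc = R·M1+t = (+0.25594, -0.07086, +1.03885); u = 756.9·(+0.25594)/1.03885 + 320.6 = 507.0746, v = 668.8·(-0.07086)/1.03885 + 239.5 = 193.8820
M2: Pc = R·M2+t = (+0.30041, -0.27258, +1.05223); u = 756.9·(+0.30041)/1.05223 + 320.6 = 536.6971, v = 668.8·(-0.27258)/1.05223 + 239.5 = 66.2468
M3: Pc = R·M3+t = (+0.14366, -0.29834, +1.18495); u = 756.9·(+0.14366)/1.18495 + 320.6 = 412.3658, v = 668.8·(-0.29834)/1.18495 + 239.5 = 71.1124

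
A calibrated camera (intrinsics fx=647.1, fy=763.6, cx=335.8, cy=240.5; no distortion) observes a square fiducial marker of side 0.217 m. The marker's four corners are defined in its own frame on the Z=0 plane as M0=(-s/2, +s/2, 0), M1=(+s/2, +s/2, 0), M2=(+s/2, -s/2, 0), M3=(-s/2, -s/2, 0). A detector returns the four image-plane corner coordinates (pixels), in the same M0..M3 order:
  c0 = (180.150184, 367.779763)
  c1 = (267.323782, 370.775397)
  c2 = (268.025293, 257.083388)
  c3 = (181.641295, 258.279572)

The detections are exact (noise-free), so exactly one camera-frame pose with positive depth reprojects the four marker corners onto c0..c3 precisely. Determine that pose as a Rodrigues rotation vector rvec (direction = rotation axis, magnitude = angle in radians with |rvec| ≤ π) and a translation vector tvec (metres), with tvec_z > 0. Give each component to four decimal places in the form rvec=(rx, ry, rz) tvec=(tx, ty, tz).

rvec=(-0.0655, 0.2611, -0.0082) tvec=(-0.2589, 0.1420, 1.4915)

Intrinsics K: fx=647.1, fy=763.6, cx=335.8, cy=240.5
Marker side s = 0.217 m; corners in marker frame (Z=0):
  M0 = (-0.1085, +0.1085, 0)
  M1 = (+0.1085, +0.1085, 0)
  M2 = (+0.1085, -0.1085, 0)
  M3 = (-0.1085, -0.1085, 0)
Detected image corners:
  c0 = (180.150184, 367.779763) px
  c1 = (267.323782, 370.775397) px
  c2 = (268.025293, 257.083388) px
  c3 = (181.641295, 258.279572) px
Planar DLT: solve 8×8 A·h = b for H (H[2,2]=1):
  H  [+361.14990 -14.98016 +223.47453]
  H  [-50.05142 +500.25813 +313.20403]
  H  [-0.17274 -0.04411 +1.00000]
B = K⁻¹H; ‖b₁‖=0.670478, ‖b₂‖=0.670478; λ = 2/(‖b₁‖+‖b₂‖) = 1.491474, sign → tz>0 ⇒ λ=+1.491474
r₁ = λ·B[:,0] = (+0.96610,-0.01662,-0.25764); r₂ = λ·B[:,1] = (-0.00038,+0.99783,-0.06579)
r₃ = r₁×r₂ = (+0.25818,+0.06366,+0.96400); SVD([r₁ r₂ r₃]) → R = UVᵀ:
  R  [+0.96610 -0.00038 +0.25818]
  R  [-0.01662 +0.99783 +0.06366]
  R  [-0.25764 -0.06579 +0.96400]
t = (-0.25889, +0.14201, +1.49147) m
tr R = 2.927929; θ = arccos((tr R − 1)/2) = 0.269274 rad = 15.428°
axis k = ((R−Rᵀ)₃₂, (R−Rᵀ)₁₃, (R−Rᵀ)₂₁) / (2 sinθ) = (-0.243310, +0.969469, -0.030505)
rvec = θ·k = (-0.065517, +0.261052, -0.008214)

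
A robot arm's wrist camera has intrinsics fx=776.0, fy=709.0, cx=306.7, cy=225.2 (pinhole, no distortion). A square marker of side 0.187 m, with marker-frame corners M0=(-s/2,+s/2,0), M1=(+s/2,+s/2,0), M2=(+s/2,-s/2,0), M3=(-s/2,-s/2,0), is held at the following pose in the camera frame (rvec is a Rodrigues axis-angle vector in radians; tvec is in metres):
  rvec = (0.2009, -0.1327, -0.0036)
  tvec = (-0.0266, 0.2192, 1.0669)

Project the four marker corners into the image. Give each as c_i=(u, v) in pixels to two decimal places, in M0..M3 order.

c0=(219.80, 431.57) c1=(352.77, 424.93) c2=(355.72, 309.44) c3=(218.04, 313.59)

Intrinsics K: fx=776.0, fy=709.0, cx=306.7, cy=225.2
Marker side s = 0.187 m; corners in marker frame (Z=0):
  M0 = (-0.0935, +0.0935, 0)
  M1 = (+0.0935, +0.0935, 0)
  M2 = (+0.0935, -0.0935, 0)
  M3 = (-0.0935, -0.0935, 0)
rvec = (0.2009, -0.1327, -0.0036), |rvec| = θ = 0.24080 rad = 13.797°
Rodrigues: sinθ=0.23848, 1−cosθ=0.02885; R = I + sinθ·[k]× + (1−cosθ)·[k]×²:
    [+0.99123 -0.00970 -0.13178]
    [-0.01683 +0.97991 -0.19873]
    [+0.13106 +0.19920 +0.97115]
t = (-0.0266, 0.2192, 1.0669) m
M0: Pc = R·M0+t = (-0.12019, +0.31240, +1.07327); u = 776.0·(-0.12019)/1.07327 + 306.7 = 219.8019, v = 709.0·(+0.31240)/1.07327 + 225.2 = 431.5675
M1: Pc = R·M1+t = (+0.06517, +0.30925, +1.09778); u = 776.0·(+0.06517)/1.09778 + 306.7 = 352.7697, v = 709.0·(+0.30925)/1.09778 + 225.2 = 424.9275
M2: Pc = R·M2+t = (+0.06699, +0.12600, +1.06053); u = 776.0·(+0.06699)/1.06053 + 306.7 = 355.7152, v = 709.0·(+0.12600)/1.06053 + 225.2 = 309.4385
M3: Pc = R·M3+t = (-0.11837, +0.12915, +1.03602); u = 776.0·(-0.11837)/1.03602 + 306.7 = 218.0361, v = 709.0·(+0.12915)/1.03602 + 225.2 = 313.5851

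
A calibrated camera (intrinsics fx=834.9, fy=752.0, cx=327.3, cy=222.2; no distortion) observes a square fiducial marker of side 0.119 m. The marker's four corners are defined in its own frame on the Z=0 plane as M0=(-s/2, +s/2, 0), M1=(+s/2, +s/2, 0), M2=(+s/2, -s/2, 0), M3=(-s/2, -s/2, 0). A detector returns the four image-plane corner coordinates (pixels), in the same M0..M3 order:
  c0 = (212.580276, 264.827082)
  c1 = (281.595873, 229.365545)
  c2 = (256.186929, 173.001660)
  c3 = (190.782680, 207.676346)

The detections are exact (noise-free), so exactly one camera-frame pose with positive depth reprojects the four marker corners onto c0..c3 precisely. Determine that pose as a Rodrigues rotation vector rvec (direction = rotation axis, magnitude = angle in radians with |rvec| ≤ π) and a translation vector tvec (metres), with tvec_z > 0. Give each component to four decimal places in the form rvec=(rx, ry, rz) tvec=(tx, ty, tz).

Intrinsics K: fx=834.9, fy=752.0, cx=327.3, cy=222.2
Marker side s = 0.119 m; corners in marker frame (Z=0):
  M0 = (-0.0595, +0.0595, 0)
  M1 = (+0.0595, +0.0595, 0)
  M2 = (+0.0595, -0.0595, 0)
  M3 = (-0.0595, -0.0595, 0)
Detected image corners:
  c0 = (212.580276, 264.827082) px
  c1 = (281.595873, 229.365545) px
  c2 = (256.186929, 173.001660) px
  c3 = (190.782680, 207.676346) px
Planar DLT: solve 8×8 A·h = b for H (H[2,2]=1):
  H  [+533.00986 +103.01902 +234.73534]
  H  [-323.81233 +388.47567 +218.17370]
  H  [-0.13351 -0.40464 +1.00000]
B = K⁻¹H; ‖b₁‖=0.804962, ‖b₂‖=0.804962; λ = 2/(‖b₁‖+‖b₂‖) = 1.242295, sign → tz>0 ⇒ λ=+1.242295
r₁ = λ·B[:,0] = (+0.85812,-0.48592,-0.16586); r₂ = λ·B[:,1] = (+0.35035,+0.79029,-0.50269)
r₃ = r₁×r₂ = (+0.37535,+0.37325,+0.84841); SVD([r₁ r₂ r₃]) → R = UVᵀ:
  R  [+0.85812 +0.35035 +0.37535]
  R  [-0.48592 +0.79029 +0.37325]
  R  [-0.16586 -0.50269 +0.84841]
t = (-0.13773, -0.00665, +1.24229) m
tr R = 2.496815; θ = arccos((tr R − 1)/2) = 0.725138 rad = 41.547°
axis k = ((R−Rᵀ)₃₂, (R−Rᵀ)₁₃, (R−Rᵀ)₂₁) / (2 sinθ) = (-0.660351, +0.408007, -0.630450)
rvec = θ·k = (-0.478846, +0.295862, -0.457163)

rvec=(-0.4788, 0.2959, -0.4572) tvec=(-0.1377, -0.0067, 1.2423)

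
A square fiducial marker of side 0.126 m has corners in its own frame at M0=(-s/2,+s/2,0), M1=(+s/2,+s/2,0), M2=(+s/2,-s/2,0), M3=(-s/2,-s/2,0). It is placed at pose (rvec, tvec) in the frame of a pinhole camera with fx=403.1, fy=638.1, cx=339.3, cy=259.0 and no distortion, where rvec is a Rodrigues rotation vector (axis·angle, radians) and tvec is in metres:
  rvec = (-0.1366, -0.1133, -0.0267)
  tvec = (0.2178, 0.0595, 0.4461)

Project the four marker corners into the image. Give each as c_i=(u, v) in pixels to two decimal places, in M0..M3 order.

Intrinsics K: fx=403.1, fy=638.1, cx=339.3, cy=259.0
Marker side s = 0.126 m; corners in marker frame (Z=0):
  M0 = (-0.0630, +0.0630, 0)
  M1 = (+0.0630, +0.0630, 0)
  M2 = (+0.0630, -0.0630, 0)
  M3 = (-0.0630, -0.0630, 0)
rvec = (-0.1366, -0.1133, -0.0267), |rvec| = θ = 0.17947 rad = 10.283°
Rodrigues: sinθ=0.17851, 1−cosθ=0.01606; R = I + sinθ·[k]× + (1−cosθ)·[k]×²:
    [+0.99324 +0.03427 -0.11087]
    [-0.01884 +0.99034 +0.13738]
    [+0.11451 -0.13436 +0.98429]
t = (0.2178, 0.0595, 0.4461) m
M0: Pc = R·M0+t = (+0.15738, +0.12308, +0.43042); u = 403.1·(+0.15738)/0.43042 + 339.3 = 486.6949, v = 638.1·(+0.12308)/0.43042 + 259.0 = 441.4637
M1: Pc = R·M1+t = (+0.28253, +0.12070, +0.44485); u = 403.1·(+0.28253)/0.44485 + 339.3 = 595.3176, v = 638.1·(+0.12070)/0.44485 + 259.0 = 432.1407
M2: Pc = R·M2+t = (+0.27822, -0.00408, +0.46178); u = 403.1·(+0.27822)/0.46178 + 339.3 = 582.1619, v = 638.1·(-0.00408)/0.46178 + 259.0 = 253.3645
M3: Pc = R·M3+t = (+0.15307, -0.00170, +0.44735); u = 403.1·(+0.15307)/0.44735 + 339.3 = 477.2256, v = 638.1·(-0.00170)/0.44735 + 259.0 = 256.5687

c0=(486.69, 441.46) c1=(595.32, 432.14) c2=(582.16, 253.36) c3=(477.23, 256.57)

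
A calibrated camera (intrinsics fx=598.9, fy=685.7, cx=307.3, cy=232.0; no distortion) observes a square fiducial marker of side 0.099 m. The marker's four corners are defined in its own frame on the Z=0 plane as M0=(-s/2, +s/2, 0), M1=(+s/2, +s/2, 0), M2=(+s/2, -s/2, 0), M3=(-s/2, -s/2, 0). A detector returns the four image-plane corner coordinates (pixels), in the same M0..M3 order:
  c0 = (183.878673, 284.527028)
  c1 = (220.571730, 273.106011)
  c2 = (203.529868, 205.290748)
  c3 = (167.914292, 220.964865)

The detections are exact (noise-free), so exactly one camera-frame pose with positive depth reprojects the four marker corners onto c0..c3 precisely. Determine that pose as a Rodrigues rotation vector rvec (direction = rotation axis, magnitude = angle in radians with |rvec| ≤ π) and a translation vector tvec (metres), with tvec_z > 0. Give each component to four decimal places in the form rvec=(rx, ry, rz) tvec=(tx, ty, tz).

Intrinsics K: fx=598.9, fy=685.7, cx=307.3, cy=232.0
Marker side s = 0.099 m; corners in marker frame (Z=0):
  M0 = (-0.0495, +0.0495, 0)
  M1 = (+0.0495, +0.0495, 0)
  M2 = (+0.0495, -0.0495, 0)
  M3 = (-0.0495, -0.0495, 0)
Detected image corners:
  c0 = (183.878673, 284.527028) px
  c1 = (220.571730, 273.106011) px
  c2 = (203.529868, 205.290748) px
  c3 = (167.914292, 220.964865) px
Planar DLT: solve 8×8 A·h = b for H (H[2,2]=1):
  H  [+238.24360 +166.07785 +193.38707]
  H  [-297.82917 +662.26338 +246.18789]
  H  [-0.65447 -0.00229 +1.00000]
B = K⁻¹H; ‖b₁‖=1.005914, ‖b₂‖=1.005914; λ = 2/(‖b₁‖+‖b₂‖) = 0.994121, sign → tz>0 ⇒ λ=+0.994121
r₁ = λ·B[:,0] = (+0.72930,-0.21166,-0.65063); r₂ = λ·B[:,1] = (+0.27684,+0.96091,-0.00228)
r₃ = r₁×r₂ = (+0.62568,-0.17846,+0.75939); SVD([r₁ r₂ r₃]) → R = UVᵀ:
  R  [+0.72930 +0.27684 +0.62568]
  R  [-0.21166 +0.96091 -0.17846]
  R  [-0.65063 -0.00228 +0.75939]
t = (-0.18909, +0.02057, +0.99412) m
tr R = 2.449611; θ = arccos((tr R − 1)/2) = 0.760044 rad = 43.547°
axis k = ((R−Rᵀ)₃₂, (R−Rᵀ)₁₃, (R−Rᵀ)₂₁) / (2 sinθ) = (+0.127865, +0.926264, -0.354522)
rvec = θ·k = (+0.097183, +0.704001, -0.269452)

rvec=(0.0972, 0.7040, -0.2695) tvec=(-0.1891, 0.0206, 0.9941)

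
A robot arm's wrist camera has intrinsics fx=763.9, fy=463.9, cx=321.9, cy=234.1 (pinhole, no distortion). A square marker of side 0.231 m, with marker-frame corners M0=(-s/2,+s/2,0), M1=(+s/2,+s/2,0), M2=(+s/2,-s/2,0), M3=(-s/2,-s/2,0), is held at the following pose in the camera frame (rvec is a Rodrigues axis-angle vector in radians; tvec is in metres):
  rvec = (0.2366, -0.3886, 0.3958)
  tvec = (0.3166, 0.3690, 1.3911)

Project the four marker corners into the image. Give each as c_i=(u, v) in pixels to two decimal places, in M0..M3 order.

Intrinsics K: fx=763.9, fy=463.9, cx=321.9, cy=234.1
Marker side s = 0.231 m; corners in marker frame (Z=0):
  M0 = (-0.1155, +0.1155, 0)
  M1 = (+0.1155, +0.1155, 0)
  M2 = (+0.1155, -0.1155, 0)
  M3 = (-0.1155, -0.1155, 0)
rvec = (0.2366, -0.3886, 0.3958), |rvec| = θ = 0.60303 rad = 34.551°
Rodrigues: sinθ=0.56714, 1−cosθ=0.17638; R = I + sinθ·[k]× + (1−cosθ)·[k]×²:
    [+0.85077 -0.41684 -0.32005]
    [+0.32765 +0.89686 -0.29712]
    [+0.41089 +0.14792 +0.89960]
t = (0.3166, 0.3690, 1.3911) m
M0: Pc = R·M0+t = (+0.17019, +0.43474, +1.36073); u = 763.9·(+0.17019)/1.36073 + 321.9 = 417.4437, v = 463.9·(+0.43474)/1.36073 + 234.1 = 382.3135
M1: Pc = R·M1+t = (+0.36672, +0.51043, +1.45564); u = 763.9·(+0.36672)/1.45564 + 321.9 = 514.3489, v = 463.9·(+0.51043)/1.45564 + 234.1 = 396.7698
M2: Pc = R·M2+t = (+0.46301, +0.30326, +1.42147); u = 763.9·(+0.46301)/1.42147 + 321.9 = 570.7211, v = 463.9·(+0.30326)/1.42147 + 234.1 = 333.0679
M3: Pc = R·M3+t = (+0.26648, +0.22757, +1.32656); u = 763.9·(+0.26648)/1.32656 + 321.9 = 475.3533, v = 463.9·(+0.22757)/1.32656 + 234.1 = 313.6813

c0=(417.44, 382.31) c1=(514.35, 396.77) c2=(570.72, 333.07) c3=(475.35, 313.68)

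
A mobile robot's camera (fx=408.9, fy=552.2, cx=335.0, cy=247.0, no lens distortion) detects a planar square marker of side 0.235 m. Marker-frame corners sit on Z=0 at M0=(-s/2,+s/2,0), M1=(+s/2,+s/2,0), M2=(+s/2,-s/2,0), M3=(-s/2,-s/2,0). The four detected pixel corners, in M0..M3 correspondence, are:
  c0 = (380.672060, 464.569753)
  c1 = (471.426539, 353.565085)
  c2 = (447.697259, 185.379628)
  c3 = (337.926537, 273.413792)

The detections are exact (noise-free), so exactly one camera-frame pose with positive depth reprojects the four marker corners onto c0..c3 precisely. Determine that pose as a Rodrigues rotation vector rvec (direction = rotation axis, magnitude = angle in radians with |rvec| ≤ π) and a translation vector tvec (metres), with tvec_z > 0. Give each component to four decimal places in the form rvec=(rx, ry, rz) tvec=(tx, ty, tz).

rvec=(0.2413, -0.6278, -0.3792) tvec=(0.1230, 0.0826, 0.6255)

Intrinsics K: fx=408.9, fy=552.2, cx=335.0, cy=247.0
Marker side s = 0.235 m; corners in marker frame (Z=0):
  M0 = (-0.1175, +0.1175, 0)
  M1 = (+0.1175, +0.1175, 0)
  M2 = (+0.1175, -0.1175, 0)
  M3 = (-0.1175, -0.1175, 0)
Detected image corners:
  c0 = (380.672060, 464.569753) px
  c1 = (471.426539, 353.565085) px
  c2 = (447.697259, 185.379628) px
  c3 = (337.926537, 273.413792) px
Planar DLT: solve 8×8 A·h = b for H (H[2,2]=1):
  H  [+766.95893 +354.25099 +415.39677]
  H  [-159.22634 +928.78304 +319.92570]
  H  [+0.83733 +0.52951 +1.00000]
B = K⁻¹H; ‖b₁‖=1.598699, ‖b₂‖=1.598699; λ = 2/(‖b₁‖+‖b₂‖) = 0.625508, sign → tz>0 ⇒ λ=+0.625508
r₁ = λ·B[:,0] = (+0.74415,-0.41464,+0.52375); r₂ = λ·B[:,1] = (+0.27056,+0.90393,+0.33121)
r₃ = r₁×r₂ = (-0.61077,-0.10476,+0.78484); SVD([r₁ r₂ r₃]) → R = UVᵀ:
  R  [+0.74415 +0.27056 -0.61077]
  R  [-0.41464 +0.90393 -0.10476]
  R  [+0.52375 +0.33121 +0.78484]
t = (+0.12299, +0.08261, +0.62551) m
tr R = 2.432926; θ = arccos((tr R − 1)/2) = 0.772078 rad = 44.237°
axis k = ((R−Rᵀ)₃₂, (R−Rᵀ)₁₃, (R−Rᵀ)₂₁) / (2 sinθ) = (+0.312469, -0.813135, -0.491094)
rvec = θ·k = (+0.241251, -0.627804, -0.379163)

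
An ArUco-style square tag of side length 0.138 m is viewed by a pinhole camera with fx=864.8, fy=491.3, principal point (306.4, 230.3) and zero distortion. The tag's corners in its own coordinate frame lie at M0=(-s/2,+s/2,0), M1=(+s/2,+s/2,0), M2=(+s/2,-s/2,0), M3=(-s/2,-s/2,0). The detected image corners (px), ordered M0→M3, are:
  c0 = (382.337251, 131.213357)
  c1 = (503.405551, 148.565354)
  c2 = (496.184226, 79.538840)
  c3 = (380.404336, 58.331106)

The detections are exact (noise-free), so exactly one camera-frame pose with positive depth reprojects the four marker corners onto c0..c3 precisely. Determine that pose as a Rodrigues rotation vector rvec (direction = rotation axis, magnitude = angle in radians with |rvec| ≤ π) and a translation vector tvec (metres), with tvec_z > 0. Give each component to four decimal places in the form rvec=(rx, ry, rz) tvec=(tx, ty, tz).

rvec=(-0.2858, -0.4426, 0.0772) tvec=(0.1329, -0.2173, 0.8446)

Intrinsics K: fx=864.8, fy=491.3, cx=306.4, cy=230.3
Marker side s = 0.138 m; corners in marker frame (Z=0):
  M0 = (-0.0690, +0.0690, 0)
  M1 = (+0.0690, +0.0690, 0)
  M2 = (+0.0690, -0.0690, 0)
  M3 = (-0.0690, -0.0690, 0)
Detected image corners:
  c0 = (382.337251, 131.213357) px
  c1 = (503.405551, 148.565354) px
  c2 = (496.184226, 79.538840) px
  c3 = (380.404336, 58.331106) px
Planar DLT: solve 8×8 A·h = b for H (H[2,2]=1):
  H  [+1072.17621 -117.05044 +442.51773]
  H  [+190.86887 +477.94078 +103.89777]
  H  [+0.48682 -0.34241 +1.00000]
B = K⁻¹H; ‖b₁‖=1.183998, ‖b₂‖=1.183998; λ = 2/(‖b₁‖+‖b₂‖) = 0.844596, sign → tz>0 ⇒ λ=+0.844596
r₁ = λ·B[:,0] = (+0.90145,+0.13539,+0.41116); r₂ = λ·B[:,1] = (-0.01185,+0.95719,-0.28920)
r₃ = r₁×r₂ = (-0.43272,+0.25583,+0.86447); SVD([r₁ r₂ r₃]) → R = UVᵀ:
  R  [+0.90145 -0.01185 -0.43272]
  R  [+0.13539 +0.95719 +0.25583]
  R  [+0.41116 -0.28920 +0.86447]
t = (+0.13294, -0.21730, +0.84460) m
tr R = 2.723115; θ = arccos((tr R − 1)/2) = 0.532466 rad = 30.508°
axis k = ((R−Rᵀ)₃₂, (R−Rᵀ)₁₃, (R−Rᵀ)₂₁) / (2 sinθ) = (-0.536806, -0.831150, +0.145018)
rvec = θ·k = (-0.285831, -0.442559, +0.077217)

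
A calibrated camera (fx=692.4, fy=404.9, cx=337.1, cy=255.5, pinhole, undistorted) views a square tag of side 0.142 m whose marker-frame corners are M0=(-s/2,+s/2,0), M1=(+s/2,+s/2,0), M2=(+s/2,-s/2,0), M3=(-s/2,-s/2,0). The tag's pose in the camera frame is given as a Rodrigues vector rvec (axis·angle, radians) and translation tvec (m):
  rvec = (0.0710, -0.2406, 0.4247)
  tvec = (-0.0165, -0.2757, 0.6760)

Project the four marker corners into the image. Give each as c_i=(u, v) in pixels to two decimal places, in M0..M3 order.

c0=(222.98, 108.53) c1=(353.72, 148.96) c2=(412.88, 73.05) c3=(284.77, 28.43)

Intrinsics K: fx=692.4, fy=404.9, cx=337.1, cy=255.5
Marker side s = 0.142 m; corners in marker frame (Z=0):
  M0 = (-0.0710, +0.0710, 0)
  M1 = (+0.0710, +0.0710, 0)
  M2 = (+0.0710, -0.0710, 0)
  M3 = (-0.0710, -0.0710, 0)
rvec = (0.0710, -0.2406, 0.4247), |rvec| = θ = 0.49325 rad = 28.261°
Rodrigues: sinθ=0.47349, 1−cosθ=0.11920; R = I + sinθ·[k]× + (1−cosθ)·[k]×²:
    [+0.88327 -0.41606 -0.21619]
    [+0.39932 +0.90916 -0.11822]
    [+0.24574 +0.01809 +0.96917]
t = (-0.0165, -0.2757, 0.6760) m
M0: Pc = R·M0+t = (-0.10875, -0.23950, +0.65984); u = 692.4·(-0.10875)/0.65984 + 337.1 = 222.9812, v = 404.9·(-0.23950)/0.65984 + 255.5 = 108.5334
M1: Pc = R·M1+t = (+0.01667, -0.18280, +0.69473); u = 692.4·(+0.01667)/0.69473 + 337.1 = 353.7160, v = 404.9·(-0.18280)/0.69473 + 255.5 = 148.9625
M2: Pc = R·M2+t = (+0.07575, -0.31190, +0.69216); u = 692.4·(+0.07575)/0.69216 + 337.1 = 412.8779, v = 404.9·(-0.31190)/0.69216 + 255.5 = 73.0461
M3: Pc = R·M3+t = (-0.04967, -0.36860, +0.65727); u = 692.4·(-0.04967)/0.65727 + 337.1 = 284.7730, v = 404.9·(-0.36860)/0.65727 + 255.5 = 28.4285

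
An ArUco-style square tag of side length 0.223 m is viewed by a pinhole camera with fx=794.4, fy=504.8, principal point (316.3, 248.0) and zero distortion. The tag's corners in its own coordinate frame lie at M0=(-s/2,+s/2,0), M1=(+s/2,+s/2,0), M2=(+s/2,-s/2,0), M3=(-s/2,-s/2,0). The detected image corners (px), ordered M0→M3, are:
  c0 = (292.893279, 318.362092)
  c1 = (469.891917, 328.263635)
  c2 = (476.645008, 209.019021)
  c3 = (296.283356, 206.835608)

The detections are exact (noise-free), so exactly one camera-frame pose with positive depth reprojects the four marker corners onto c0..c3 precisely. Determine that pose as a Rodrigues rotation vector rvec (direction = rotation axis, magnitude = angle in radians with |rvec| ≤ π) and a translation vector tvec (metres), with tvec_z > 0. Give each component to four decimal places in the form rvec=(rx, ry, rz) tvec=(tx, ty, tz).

Intrinsics K: fx=794.4, fy=504.8, cx=316.3, cy=248.0
Marker side s = 0.223 m; corners in marker frame (Z=0):
  M0 = (-0.1115, +0.1115, 0)
  M1 = (+0.1115, +0.1115, 0)
  M2 = (+0.1115, -0.1115, 0)
  M3 = (-0.1115, -0.1115, 0)
Detected image corners:
  c0 = (292.893279, 318.362092) px
  c1 = (469.891917, 328.263635) px
  c2 = (476.645008, 209.019021) px
  c3 = (296.283356, 206.835608) px
Planar DLT: solve 8×8 A·h = b for H (H[2,2]=1):
  H  [+684.50791 +6.60500 +380.87946]
  H  [-53.48551 +536.96480 +266.00515]
  H  [-0.30392 +0.07577 +1.00000]
B = K⁻¹H; ‖b₁‖=1.029516, ‖b₂‖=1.029516; λ = 2/(‖b₁‖+‖b₂‖) = 0.971330, sign → tz>0 ⇒ λ=+0.971330
r₁ = λ·B[:,0] = (+0.95450,+0.04212,-0.29521); r₂ = λ·B[:,1] = (-0.02123,+0.99706,+0.07360)
r₃ = r₁×r₂ = (+0.29744,-0.06399,+0.95259); SVD([r₁ r₂ r₃]) → R = UVᵀ:
  R  [+0.95450 -0.02123 +0.29744]
  R  [+0.04212 +0.99706 -0.06399]
  R  [-0.29521 +0.07360 +0.95259]
t = (+0.07896, +0.03465, +0.97133) m
tr R = 2.904159; θ = arccos((tr R − 1)/2) = 0.310832 rad = 17.809°
axis k = ((R−Rᵀ)₃₂, (R−Rᵀ)₁₃, (R−Rᵀ)₂₁) / (2 sinθ) = (+0.224927, +0.968857, +0.103555)
rvec = θ·k = (+0.069915, +0.301152, +0.032188)

rvec=(0.0699, 0.3012, 0.0322) tvec=(0.0790, 0.0346, 0.9713)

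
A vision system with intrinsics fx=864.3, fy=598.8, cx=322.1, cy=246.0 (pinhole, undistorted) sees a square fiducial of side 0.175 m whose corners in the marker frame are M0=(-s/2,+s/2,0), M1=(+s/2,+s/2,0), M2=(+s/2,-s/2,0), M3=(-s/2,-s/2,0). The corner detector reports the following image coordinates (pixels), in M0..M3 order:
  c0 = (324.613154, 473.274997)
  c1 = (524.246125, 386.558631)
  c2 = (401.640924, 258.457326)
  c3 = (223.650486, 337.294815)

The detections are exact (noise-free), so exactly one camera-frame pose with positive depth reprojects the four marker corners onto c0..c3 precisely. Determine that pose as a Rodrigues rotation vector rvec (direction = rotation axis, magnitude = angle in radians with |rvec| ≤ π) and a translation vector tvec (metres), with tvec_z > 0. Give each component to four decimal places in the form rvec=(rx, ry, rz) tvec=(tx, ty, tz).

rvec=(-0.4153, 0.1577, -0.5543) tvec=(0.0337, 0.1294, 0.6771)

Intrinsics K: fx=864.3, fy=598.8, cx=322.1, cy=246.0
Marker side s = 0.175 m; corners in marker frame (Z=0):
  M0 = (-0.0875, +0.0875, 0)
  M1 = (+0.0875, +0.0875, 0)
  M2 = (+0.0875, -0.0875, 0)
  M3 = (-0.0875, -0.0875, 0)
Detected image corners:
  c0 = (324.613154, 473.274997) px
  c1 = (524.246125, 386.558631) px
  c2 = (401.640924, 258.457326) px
  c3 = (223.650486, 337.294815) px
Planar DLT: solve 8×8 A·h = b for H (H[2,2]=1):
  H  [+1056.82213 +408.18177 +365.06183]
  H  [-490.26497 +527.21029 +360.47034]
  H  [-0.05080 -0.62493 +1.00000]
B = K⁻¹H; ‖b₁‖=1.476806, ‖b₂‖=1.476806; λ = 2/(‖b₁‖+‖b₂‖) = 0.677137, sign → tz>0 ⇒ λ=+0.677137
r₁ = λ·B[:,0] = (+0.84079,-0.54027,-0.03440); r₂ = λ·B[:,1] = (+0.47749,+0.77002,-0.42316)
r₃ = r₁×r₂ = (+0.25511,+0.33936,+0.90540); SVD([r₁ r₂ r₃]) → R = UVᵀ:
  R  [+0.84079 +0.47749 +0.25511]
  R  [-0.54027 +0.77002 +0.33936]
  R  [-0.03440 -0.42316 +0.90540]
t = (+0.03366, +0.12945, +0.67714) m
tr R = 2.516214; θ = arccos((tr R − 1)/2) = 0.710391 rad = 40.702°
axis k = ((R−Rᵀ)₃₂, (R−Rᵀ)₁₃, (R−Rᵀ)₂₁) / (2 sinθ) = (-0.584641, +0.221968, -0.780337)
rvec = θ·k = (-0.415324, +0.157684, -0.554344)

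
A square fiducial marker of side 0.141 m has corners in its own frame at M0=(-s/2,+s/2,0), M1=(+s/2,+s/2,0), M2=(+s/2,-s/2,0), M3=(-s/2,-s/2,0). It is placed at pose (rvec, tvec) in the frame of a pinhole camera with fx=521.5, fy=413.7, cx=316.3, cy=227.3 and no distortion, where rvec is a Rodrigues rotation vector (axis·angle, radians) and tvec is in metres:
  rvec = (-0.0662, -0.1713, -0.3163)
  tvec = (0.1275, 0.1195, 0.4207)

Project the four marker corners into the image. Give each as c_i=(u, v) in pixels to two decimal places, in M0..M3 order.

Intrinsics K: fx=521.5, fy=413.7, cx=316.3, cy=227.3
Marker side s = 0.141 m; corners in marker frame (Z=0):
  M0 = (-0.0705, +0.0705, 0)
  M1 = (+0.0705, +0.0705, 0)
  M2 = (+0.0705, -0.0705, 0)
  M3 = (-0.0705, -0.0705, 0)
rvec = (-0.0662, -0.1713, -0.3163), |rvec| = θ = 0.36575 rad = 20.956°
Rodrigues: sinθ=0.35765, 1−cosθ=0.06614; R = I + sinθ·[k]× + (1−cosθ)·[k]×²:
    [+0.93602 +0.31490 -0.15715]
    [-0.30369 +0.94837 +0.09152]
    [+0.17786 -0.03794 +0.98332]
t = (0.1275, 0.1195, 0.4207) m
M0: Pc = R·M0+t = (+0.08371, +0.20777, +0.40549); u = 521.5·(+0.08371)/0.40549 + 316.3 = 423.9616, v = 413.7·(+0.20777)/0.40549 + 227.3 = 439.2786
M1: Pc = R·M1+t = (+0.21569, +0.16495, +0.43056); u = 521.5·(+0.21569)/0.43056 + 316.3 = 577.5444, v = 413.7·(+0.16495)/0.43056 + 227.3 = 385.7891
M2: Pc = R·M2+t = (+0.17129, +0.03123, +0.43591); u = 521.5·(+0.17129)/0.43591 + 316.3 = 521.2193, v = 413.7·(+0.03123)/0.43591 + 227.3 = 256.9388
M3: Pc = R·M3+t = (+0.03931, +0.07405, +0.41084); u = 521.5·(+0.03931)/0.41084 + 316.3 = 366.1984, v = 413.7·(+0.07405)/0.41084 + 227.3 = 301.8665

c0=(423.96, 439.28) c1=(577.54, 385.79) c2=(521.22, 256.94) c3=(366.20, 301.87)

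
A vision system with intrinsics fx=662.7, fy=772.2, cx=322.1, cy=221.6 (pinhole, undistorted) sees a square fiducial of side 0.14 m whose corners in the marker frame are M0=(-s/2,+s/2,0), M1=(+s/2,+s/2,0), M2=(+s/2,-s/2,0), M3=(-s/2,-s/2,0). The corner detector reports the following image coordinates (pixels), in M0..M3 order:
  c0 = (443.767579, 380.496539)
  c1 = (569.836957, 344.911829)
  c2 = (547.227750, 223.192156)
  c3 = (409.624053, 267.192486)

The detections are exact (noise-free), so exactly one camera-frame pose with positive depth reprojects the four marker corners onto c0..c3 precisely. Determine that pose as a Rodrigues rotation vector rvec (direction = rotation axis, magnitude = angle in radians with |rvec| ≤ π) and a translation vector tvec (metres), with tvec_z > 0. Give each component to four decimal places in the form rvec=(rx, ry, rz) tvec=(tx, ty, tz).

Intrinsics K: fx=662.7, fy=772.2, cx=322.1, cy=221.6
Marker side s = 0.14 m; corners in marker frame (Z=0):
  M0 = (-0.0700, +0.0700, 0)
  M1 = (+0.0700, +0.0700, 0)
  M2 = (+0.0700, -0.0700, 0)
  M3 = (-0.0700, -0.0700, 0)
Detected image corners:
  c0 = (443.767579, 380.496539) px
  c1 = (569.836957, 344.911829) px
  c2 = (547.227750, 223.192156) px
  c3 = (409.624053, 267.192486) px
Planar DLT: solve 8×8 A·h = b for H (H[2,2]=1):
  H  [+802.00588 +540.98161 +492.00460]
  H  [-367.75834 +1047.01558 +307.15532]
  H  [-0.27955 +0.68509 +1.00000]
B = K⁻¹H; ‖b₁‖=1.430704, ‖b₂‖=1.430704; λ = 2/(‖b₁‖+‖b₂‖) = 0.698956, sign → tz>0 ⇒ λ=+0.698956
r₁ = λ·B[:,0] = (+0.94085,-0.27680,-0.19539); r₂ = λ·B[:,1] = (+0.33784,+0.81029,+0.47885)
r₃ = r₁×r₂ = (+0.02577,-0.51654,+0.85588); SVD([r₁ r₂ r₃]) → R = UVᵀ:
  R  [+0.94085 +0.33784 +0.02577]
  R  [-0.27680 +0.81029 -0.51654]
  R  [-0.19539 +0.47885 +0.85588]
t = (+0.17920, +0.07744, +0.69896) m
tr R = 2.607017; θ = arccos((tr R − 1)/2) = 0.637631 rad = 36.534°
axis k = ((R−Rᵀ)₃₂, (R−Rᵀ)₁₃, (R−Rᵀ)₂₁) / (2 sinθ) = (+0.836049, +0.185761, -0.516251)
rvec = θ·k = (+0.533091, +0.118447, -0.329178)

rvec=(0.5331, 0.1184, -0.3292) tvec=(0.1792, 0.0774, 0.6990)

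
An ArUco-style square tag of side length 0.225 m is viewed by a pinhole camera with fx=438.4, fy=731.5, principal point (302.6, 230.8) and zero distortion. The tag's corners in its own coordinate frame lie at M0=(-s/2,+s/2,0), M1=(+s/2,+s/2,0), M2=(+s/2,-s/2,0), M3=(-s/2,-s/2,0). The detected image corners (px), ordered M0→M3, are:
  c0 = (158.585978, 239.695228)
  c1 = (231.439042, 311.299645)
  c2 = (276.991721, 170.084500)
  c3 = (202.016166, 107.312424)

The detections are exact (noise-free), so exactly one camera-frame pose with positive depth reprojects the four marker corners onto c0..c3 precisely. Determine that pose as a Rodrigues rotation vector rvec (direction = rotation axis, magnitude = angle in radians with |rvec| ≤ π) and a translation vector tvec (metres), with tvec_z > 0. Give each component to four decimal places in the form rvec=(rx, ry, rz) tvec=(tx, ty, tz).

Intrinsics K: fx=438.4, fy=731.5, cx=302.6, cy=230.8
Marker side s = 0.225 m; corners in marker frame (Z=0):
  M0 = (-0.1125, +0.1125, 0)
  M1 = (+0.1125, +0.1125, 0)
  M2 = (+0.1125, -0.1125, 0)
  M3 = (-0.1125, -0.1125, 0)
Detected image corners:
  c0 = (158.585978, 239.695228) px
  c1 = (231.439042, 311.299645) px
  c2 = (276.991721, 170.084500) px
  c3 = (202.016166, 107.312424) px
Planar DLT: solve 8×8 A·h = b for H (H[2,2]=1):
  H  [+269.89811 -205.15934 +216.22337]
  H  [+242.65097 +600.19043 +205.81021]
  H  [-0.26986 -0.03481 +1.00000]
B = K⁻¹H; ‖b₁‖=0.943213, ‖b₂‖=0.943213; λ = 2/(‖b₁‖+‖b₂‖) = 1.060205, sign → tz>0 ⇒ λ=+1.060205
r₁ = λ·B[:,0] = (+0.85019,+0.44196,-0.28610); r₂ = λ·B[:,1] = (-0.47067,+0.88154,-0.03691)
r₃ = r₁×r₂ = (+0.23590,+0.16604,+0.95749); SVD([r₁ r₂ r₃]) → R = UVᵀ:
  R  [+0.85019 -0.47067 +0.23590]
  R  [+0.44196 +0.88154 +0.16604]
  R  [-0.28610 -0.03691 +0.95749]
t = (-0.20889, -0.03622, +1.06021) m
tr R = 2.689210; θ = arccos((tr R − 1)/2) = 0.564969 rad = 32.370°
axis k = ((R−Rᵀ)₃₂, (R−Rᵀ)₁₃, (R−Rᵀ)₂₁) / (2 sinθ) = (-0.189529, +0.487497, +0.852306)
rvec = θ·k = (-0.107078, +0.275420, +0.481526)

rvec=(-0.1071, 0.2754, 0.4815) tvec=(-0.2089, -0.0362, 1.0602)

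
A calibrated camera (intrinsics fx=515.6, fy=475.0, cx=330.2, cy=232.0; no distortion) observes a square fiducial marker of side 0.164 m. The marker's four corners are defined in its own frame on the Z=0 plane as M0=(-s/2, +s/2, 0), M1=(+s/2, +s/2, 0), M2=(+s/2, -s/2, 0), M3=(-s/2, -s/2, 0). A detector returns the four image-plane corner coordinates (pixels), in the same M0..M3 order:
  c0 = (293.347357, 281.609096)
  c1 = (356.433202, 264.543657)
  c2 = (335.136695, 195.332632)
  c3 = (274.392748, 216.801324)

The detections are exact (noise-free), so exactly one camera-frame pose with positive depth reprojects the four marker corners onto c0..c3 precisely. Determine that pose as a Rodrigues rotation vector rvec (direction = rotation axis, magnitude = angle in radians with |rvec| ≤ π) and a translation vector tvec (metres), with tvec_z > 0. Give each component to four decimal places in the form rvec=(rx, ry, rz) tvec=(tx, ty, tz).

Intrinsics K: fx=515.6, fy=475.0, cx=330.2, cy=232.0
Marker side s = 0.164 m; corners in marker frame (Z=0):
  M0 = (-0.0820, +0.0820, 0)
  M1 = (+0.0820, +0.0820, 0)
  M2 = (+0.0820, -0.0820, 0)
  M3 = (-0.0820, -0.0820, 0)
Detected image corners:
  c0 = (293.347357, 281.609096) px
  c1 = (356.433202, 264.543657) px
  c2 = (335.136695, 195.332632) px
  c3 = (274.392748, 216.801324) px
Planar DLT: solve 8×8 A·h = b for H (H[2,2]=1):
  H  [+243.02080 +93.56086 +313.66760]
  H  [-219.89851 +386.12747 +239.65679]
  H  [-0.42708 -0.09182 +1.00000]
B = K⁻¹H; ‖b₁‖=0.895478, ‖b₂‖=0.895478; λ = 2/(‖b₁‖+‖b₂‖) = 1.116722, sign → tz>0 ⇒ λ=+1.116722
r₁ = λ·B[:,0] = (+0.83178,-0.28404,-0.47693); r₂ = λ·B[:,1] = (+0.26830,+0.95786,-0.10253)
r₃ = r₁×r₂ = (+0.48595,-0.04268,+0.87294); SVD([r₁ r₂ r₃]) → R = UVᵀ:
  R  [+0.83178 +0.26830 +0.48595]
  R  [-0.28404 +0.95786 -0.04268]
  R  [-0.47693 -0.10253 +0.87294]
t = (-0.03581, +0.01800, +1.11672) m
tr R = 2.662589; θ = arccos((tr R − 1)/2) = 0.589364 rad = 33.768°
axis k = ((R−Rᵀ)₃₂, (R−Rᵀ)₁₃, (R−Rᵀ)₂₁) / (2 sinθ) = (-0.053843, +0.866158, -0.496862)
rvec = θ·k = (-0.031733, +0.510482, -0.292832)

rvec=(-0.0317, 0.5105, -0.2928) tvec=(-0.0358, 0.0180, 1.1167)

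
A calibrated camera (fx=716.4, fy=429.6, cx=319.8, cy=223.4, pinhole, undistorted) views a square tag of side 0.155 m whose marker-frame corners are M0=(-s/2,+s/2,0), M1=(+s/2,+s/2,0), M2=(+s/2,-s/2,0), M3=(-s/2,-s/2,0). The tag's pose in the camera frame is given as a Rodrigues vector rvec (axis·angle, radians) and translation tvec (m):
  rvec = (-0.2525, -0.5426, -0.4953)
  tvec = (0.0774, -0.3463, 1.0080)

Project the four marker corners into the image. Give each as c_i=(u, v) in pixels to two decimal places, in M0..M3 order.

Intrinsics K: fx=716.4, fy=429.6, cx=319.8, cy=223.4
Marker side s = 0.155 m; corners in marker frame (Z=0):
  M0 = (-0.0775, +0.0775, 0)
  M1 = (+0.0775, +0.0775, 0)
  M2 = (+0.0775, -0.0775, 0)
  M3 = (-0.0775, -0.0775, 0)
rvec = (-0.2525, -0.5426, -0.4953), |rvec| = θ = 0.77685 rad = 44.510°
Rodrigues: sinθ=0.70104, 1−cosθ=0.28687; R = I + sinθ·[k]× + (1−cosθ)·[k]×²:
    [+0.74343 +0.51209 -0.43020]
    [-0.38184 +0.85308 +0.35561]
    [+0.54910 -0.10011 +0.82974]
t = (0.0774, -0.3463, 1.0080) m
M0: Pc = R·M0+t = (+0.05947, -0.25059, +0.95769); u = 716.4·(+0.05947)/0.95769 + 319.8 = 364.2874, v = 429.6·(-0.25059)/0.95769 + 223.4 = 110.9883
M1: Pc = R·M1+t = (+0.17470, -0.30978, +1.04280); u = 716.4·(+0.17470)/1.04280 + 319.8 = 439.8208, v = 429.6·(-0.30978)/1.04280 + 223.4 = 95.7807
M2: Pc = R·M2+t = (+0.09533, -0.44201, +1.05831); u = 716.4·(+0.09533)/1.05831 + 319.8 = 384.3308, v = 429.6·(-0.44201)/1.05831 + 223.4 = 43.9770
M3: Pc = R·M3+t = (-0.01990, -0.38282, +0.97320); u = 716.4·(-0.01990)/0.97320 + 319.8 = 305.1488, v = 429.6·(-0.38282)/0.97320 + 223.4 = 54.4117

c0=(364.29, 110.99) c1=(439.82, 95.78) c2=(384.33, 43.98) c3=(305.15, 54.41)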